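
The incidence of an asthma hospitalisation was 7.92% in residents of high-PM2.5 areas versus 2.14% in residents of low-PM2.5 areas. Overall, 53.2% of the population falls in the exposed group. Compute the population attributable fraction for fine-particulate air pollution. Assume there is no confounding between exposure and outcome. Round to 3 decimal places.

PAF ≈ 0.590

p₁ = 0.0792, p₀ = 0.0214.
Overall risk P(Y=1) = π·p₁ + (1−π)·p₀ = 0.532×0.0792 + 0.468×0.0214 = 0.05215.
Under exogeneity, PAF = [P(Y=1) − p₀] / P(Y=1).
PAF = (0.05215 − 0.0214) / 0.05215 ≈ 0.5896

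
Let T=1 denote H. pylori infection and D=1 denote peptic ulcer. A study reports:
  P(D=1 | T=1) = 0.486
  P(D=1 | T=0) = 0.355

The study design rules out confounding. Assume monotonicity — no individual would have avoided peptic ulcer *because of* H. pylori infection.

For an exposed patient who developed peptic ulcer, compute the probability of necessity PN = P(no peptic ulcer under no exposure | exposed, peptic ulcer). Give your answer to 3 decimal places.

Let p₁ = 0.486, p₀ = 0.355.
Under exogeneity and monotonicity, PN = (p₁ − p₀) / p₁.
PN = (0.486 − 0.355) / 0.486 = 0.131 / 0.486 ≈ 0.2695

PN ≈ 0.270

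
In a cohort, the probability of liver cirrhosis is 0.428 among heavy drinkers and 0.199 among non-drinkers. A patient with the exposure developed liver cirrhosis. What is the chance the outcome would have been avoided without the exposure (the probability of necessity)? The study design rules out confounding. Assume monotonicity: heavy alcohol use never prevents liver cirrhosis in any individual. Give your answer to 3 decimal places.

PN ≈ 0.535

Let p₁ = 0.428, p₀ = 0.199.
Under exogeneity and monotonicity, PN = (p₁ − p₀) / p₁.
PN = (0.428 − 0.199) / 0.428 = 0.229 / 0.428 ≈ 0.5350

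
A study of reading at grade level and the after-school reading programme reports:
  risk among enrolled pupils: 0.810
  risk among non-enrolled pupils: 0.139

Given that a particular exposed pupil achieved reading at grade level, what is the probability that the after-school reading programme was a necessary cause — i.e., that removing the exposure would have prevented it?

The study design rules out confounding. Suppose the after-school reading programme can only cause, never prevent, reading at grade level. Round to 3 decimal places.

PN ≈ 0.828

Let p₁ = 0.81, p₀ = 0.139.
Under exogeneity and monotonicity, PN = (p₁ − p₀) / p₁.
PN = (0.81 − 0.139) / 0.81 = 0.671 / 0.81 ≈ 0.8284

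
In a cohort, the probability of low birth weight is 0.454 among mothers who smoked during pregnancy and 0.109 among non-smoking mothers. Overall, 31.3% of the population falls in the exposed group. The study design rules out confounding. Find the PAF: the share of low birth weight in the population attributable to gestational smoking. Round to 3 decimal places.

PAF ≈ 0.498

Let p₁ = 0.454, p₀ = 0.109.
Overall risk P(Y=1) = π·p₁ + (1−π)·p₀ = 0.313×0.454 + 0.687×0.109 = 0.21699.
Under exogeneity, PAF = [P(Y=1) − p₀] / P(Y=1).
PAF = (0.21699 − 0.109) / 0.21699 ≈ 0.4977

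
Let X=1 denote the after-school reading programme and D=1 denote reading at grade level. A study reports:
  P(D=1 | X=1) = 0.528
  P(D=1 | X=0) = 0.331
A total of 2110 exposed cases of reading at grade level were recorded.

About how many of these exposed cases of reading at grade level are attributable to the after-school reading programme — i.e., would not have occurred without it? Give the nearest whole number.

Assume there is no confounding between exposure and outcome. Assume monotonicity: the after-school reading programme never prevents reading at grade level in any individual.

about 787 cases

Let p₁ = 0.528, p₀ = 0.331.
PN = (p₁ − p₀)/p₁ = (0.528 − 0.331) / 0.528 ≈ 0.37311.
Attributable cases ≈ PN × (exposed cases) = 0.37311 × 2110 ≈ 787.25.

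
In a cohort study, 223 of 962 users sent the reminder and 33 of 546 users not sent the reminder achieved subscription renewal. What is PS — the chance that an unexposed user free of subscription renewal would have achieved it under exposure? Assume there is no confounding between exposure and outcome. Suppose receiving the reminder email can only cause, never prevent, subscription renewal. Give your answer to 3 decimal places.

PS ≈ 0.182

p₁ = P(outcome | exposed) = 223/962 = 0.23181
p₀ = P(outcome | unexposed) = 33/546 = 0.06044
Under exogeneity and monotonicity, PS = (p₁ − p₀) / (1 − p₀).
PS = (0.23181 − 0.06044) / (1 − 0.06044) = 0.17137 / 0.93956 ≈ 0.1824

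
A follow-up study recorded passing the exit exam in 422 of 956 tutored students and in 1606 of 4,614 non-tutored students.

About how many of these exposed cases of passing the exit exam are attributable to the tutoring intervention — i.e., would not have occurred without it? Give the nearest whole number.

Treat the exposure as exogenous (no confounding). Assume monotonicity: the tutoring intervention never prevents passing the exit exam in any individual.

p₁ = P(outcome | exposed) = 422/956 = 0.44142
p₀ = P(outcome | unexposed) = 1606/4614 = 0.34807
PN = (p₁ − p₀)/p₁ = (0.44142 − 0.34807) / 0.44142 ≈ 0.21148.
Attributable cases ≈ PN × (exposed cases) = 0.21148 × 422 ≈ 89.24.

about 89 cases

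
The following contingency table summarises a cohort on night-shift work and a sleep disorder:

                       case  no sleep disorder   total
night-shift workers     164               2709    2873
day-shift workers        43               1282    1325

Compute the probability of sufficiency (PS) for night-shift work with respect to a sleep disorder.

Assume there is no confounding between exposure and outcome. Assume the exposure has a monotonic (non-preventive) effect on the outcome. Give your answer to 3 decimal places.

p₁ = P(outcome | exposed) = 164/2873 = 0.057083
p₀ = P(outcome | unexposed) = 43/1325 = 0.032453
Under exogeneity and monotonicity, PS = (p₁ − p₀) / (1 − p₀).
PS = (0.057083 − 0.032453) / (1 − 0.032453) = 0.02463 / 0.96755 ≈ 0.0255

PS ≈ 0.025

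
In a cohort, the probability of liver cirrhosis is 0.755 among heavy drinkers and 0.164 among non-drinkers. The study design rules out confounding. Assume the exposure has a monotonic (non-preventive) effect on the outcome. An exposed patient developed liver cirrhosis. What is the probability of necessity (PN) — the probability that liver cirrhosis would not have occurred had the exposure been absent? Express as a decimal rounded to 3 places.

PN ≈ 0.783

Let p₁ = 0.755, p₀ = 0.164.
Under exogeneity and monotonicity, PN = (p₁ − p₀) / p₁.
PN = (0.755 − 0.164) / 0.755 = 0.591 / 0.755 ≈ 0.7828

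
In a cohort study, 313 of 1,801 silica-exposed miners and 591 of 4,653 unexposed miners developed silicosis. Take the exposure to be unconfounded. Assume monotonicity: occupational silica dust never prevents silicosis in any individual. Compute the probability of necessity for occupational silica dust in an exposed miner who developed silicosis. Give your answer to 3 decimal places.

PN ≈ 0.269

p₁ = P(outcome | exposed) = 313/1801 = 0.17379
p₀ = P(outcome | unexposed) = 591/4653 = 0.12701
Under exogeneity and monotonicity, PN = (p₁ − p₀) / p₁.
PN = (0.17379 − 0.12701) / 0.17379 = 0.046778 / 0.17379 ≈ 0.2692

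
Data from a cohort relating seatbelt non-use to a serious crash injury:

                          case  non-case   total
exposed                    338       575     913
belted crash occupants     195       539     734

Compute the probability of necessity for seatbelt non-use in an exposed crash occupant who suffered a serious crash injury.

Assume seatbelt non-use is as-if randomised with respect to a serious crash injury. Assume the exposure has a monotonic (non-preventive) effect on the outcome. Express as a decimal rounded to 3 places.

PN ≈ 0.282

p₁ = P(outcome | exposed) = 338/913 = 0.37021
p₀ = P(outcome | unexposed) = 195/734 = 0.26567
Under exogeneity and monotonicity, PN = (p₁ − p₀)/p₁.
PN = (0.37021 − 0.26567) / 0.37021 ≈ 0.2824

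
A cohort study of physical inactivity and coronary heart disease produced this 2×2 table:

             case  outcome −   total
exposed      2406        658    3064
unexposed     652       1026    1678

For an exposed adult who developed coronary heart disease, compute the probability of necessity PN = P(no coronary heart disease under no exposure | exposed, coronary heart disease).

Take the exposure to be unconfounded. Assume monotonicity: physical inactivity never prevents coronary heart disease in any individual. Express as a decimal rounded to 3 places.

p₁ = P(outcome | exposed) = 2406/3064 = 0.78525
p₀ = P(outcome | unexposed) = 652/1678 = 0.38856
Under exogeneity and monotonicity, PN = (p₁ − p₀)/p₁.
PN = (0.78525 − 0.38856) / 0.78525 ≈ 0.5052

PN ≈ 0.505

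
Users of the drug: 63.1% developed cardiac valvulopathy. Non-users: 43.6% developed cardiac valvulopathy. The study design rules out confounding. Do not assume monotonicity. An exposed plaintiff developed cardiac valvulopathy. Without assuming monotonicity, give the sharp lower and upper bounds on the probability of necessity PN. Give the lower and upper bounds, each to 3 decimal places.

p₁ = 0.631, p₀ = 0.436.
Under exogeneity alone the bounds on PN are max{0,(p₁−p₀)/p₁} ≤ PN ≤ min{1,(1−p₀)/p₁}.
  lower = (p₁ − p₀)/p₁ = 0.195 / 0.631 ≈ 0.3090
  upper = min{1, (1 − p₀)/p₁} = 0.564 / 0.631 ≈ 0.8938

0.309 ≤ PN ≤ 0.894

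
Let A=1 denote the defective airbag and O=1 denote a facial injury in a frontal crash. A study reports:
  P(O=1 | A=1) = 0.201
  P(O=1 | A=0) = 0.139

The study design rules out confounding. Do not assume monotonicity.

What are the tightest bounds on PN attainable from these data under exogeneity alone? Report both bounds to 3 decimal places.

Let p₁ = 0.201, p₀ = 0.139.
Under exogeneity alone the bounds on PN are max{0,(p₁−p₀)/p₁} ≤ PN ≤ min{1,(1−p₀)/p₁}.
  lower = (p₁ − p₀)/p₁ = 0.062 / 0.201 ≈ 0.3085
  upper = min{1, (1 − p₀)/p₁} = 0.861 / 0.201 ≈ 4.2836 → capped at 1

0.308 ≤ PN ≤ 1.000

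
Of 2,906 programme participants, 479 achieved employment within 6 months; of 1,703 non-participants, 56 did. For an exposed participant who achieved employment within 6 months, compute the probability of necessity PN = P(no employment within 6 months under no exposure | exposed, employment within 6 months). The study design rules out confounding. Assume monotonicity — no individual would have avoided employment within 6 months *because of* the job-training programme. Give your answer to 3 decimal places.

p₁ = P(outcome | exposed) = 479/2906 = 0.16483
p₀ = P(outcome | unexposed) = 56/1703 = 0.032883
Under exogeneity and monotonicity, PN = (p₁ − p₀) / p₁.
PN = (0.16483 − 0.032883) / 0.16483 = 0.13195 / 0.16483 ≈ 0.8005

PN ≈ 0.801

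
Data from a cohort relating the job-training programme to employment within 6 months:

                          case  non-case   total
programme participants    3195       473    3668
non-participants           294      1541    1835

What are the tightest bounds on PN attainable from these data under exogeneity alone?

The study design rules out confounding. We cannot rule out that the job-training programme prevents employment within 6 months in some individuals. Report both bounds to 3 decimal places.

p₁ = P(outcome | exposed) = 3195/3668 = 0.87105
p₀ = P(outcome | unexposed) = 294/1835 = 0.16022
Under exogeneity alone the bounds on PN are max{0,(p₁−p₀)/p₁} ≤ PN ≤ min{1,(1−p₀)/p₁}.
  lower = (p₁ − p₀)/p₁ = 0.71083 / 0.87105 ≈ 0.8161
  upper = min{1, (1 − p₀)/p₁} = 0.83978 / 0.87105 ≈ 0.9641

0.816 ≤ PN ≤ 0.964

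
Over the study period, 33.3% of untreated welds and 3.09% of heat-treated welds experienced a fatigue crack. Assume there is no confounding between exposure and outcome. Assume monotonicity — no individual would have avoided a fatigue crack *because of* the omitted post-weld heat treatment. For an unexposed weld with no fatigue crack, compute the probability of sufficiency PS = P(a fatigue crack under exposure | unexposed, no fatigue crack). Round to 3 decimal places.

PS ≈ 0.312

p₁ = 0.333, p₀ = 0.0309.
Under exogeneity and monotonicity, PS = (p₁ − p₀) / (1 − p₀).
PS = (0.333 − 0.0309) / (1 − 0.0309) = 0.3021 / 0.9691 ≈ 0.3117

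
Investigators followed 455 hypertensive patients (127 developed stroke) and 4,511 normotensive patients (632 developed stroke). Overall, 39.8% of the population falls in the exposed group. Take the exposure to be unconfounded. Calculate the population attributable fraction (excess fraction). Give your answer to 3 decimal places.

p₁ = P(outcome | exposed) = 127/455 = 0.27912
p₀ = P(outcome | unexposed) = 632/4511 = 0.1401
Overall risk P(Y=1) = π·p₁ + (1−π)·p₀ = 0.398×0.27912 + 0.602×0.1401 = 0.19543.
Under exogeneity, PAF = [P(Y=1) − p₀] / P(Y=1).
PAF = (0.19543 − 0.1401) / 0.19543 ≈ 0.2831

PAF ≈ 0.283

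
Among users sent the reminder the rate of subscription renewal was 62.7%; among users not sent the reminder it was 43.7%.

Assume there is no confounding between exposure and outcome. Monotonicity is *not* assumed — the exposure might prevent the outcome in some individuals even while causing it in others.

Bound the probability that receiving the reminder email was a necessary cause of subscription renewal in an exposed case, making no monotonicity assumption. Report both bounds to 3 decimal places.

0.303 ≤ PN ≤ 0.898

p₁ = 0.627, p₀ = 0.437.
Under exogeneity alone the bounds on PN are max{0,(p₁−p₀)/p₁} ≤ PN ≤ min{1,(1−p₀)/p₁}.
  lower = (p₁ − p₀)/p₁ = 0.19 / 0.627 ≈ 0.3030
  upper = min{1, (1 − p₀)/p₁} = 0.563 / 0.627 ≈ 0.8979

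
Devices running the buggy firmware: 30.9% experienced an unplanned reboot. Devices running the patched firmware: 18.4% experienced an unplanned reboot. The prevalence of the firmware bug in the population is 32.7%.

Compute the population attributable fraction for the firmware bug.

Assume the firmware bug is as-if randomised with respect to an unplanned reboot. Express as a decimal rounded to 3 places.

p₁ = 0.309, p₀ = 0.184.
Overall risk P(Y=1) = π·p₁ + (1−π)·p₀ = 0.327×0.309 + 0.673×0.184 = 0.22488.
Under exogeneity, PAF = [P(Y=1) − p₀] / P(Y=1).
PAF = (0.22488 − 0.184) / 0.22488 ≈ 0.1818

PAF ≈ 0.182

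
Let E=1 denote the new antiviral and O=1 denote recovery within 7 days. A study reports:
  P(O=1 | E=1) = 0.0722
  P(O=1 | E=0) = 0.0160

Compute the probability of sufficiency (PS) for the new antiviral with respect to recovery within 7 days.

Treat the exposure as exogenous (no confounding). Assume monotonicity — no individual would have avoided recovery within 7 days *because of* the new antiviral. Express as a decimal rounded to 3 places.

Let p₁ = 0.0722, p₀ = 0.016.
Under exogeneity and monotonicity, PS = (p₁ − p₀) / (1 − p₀).
PS = (0.0722 − 0.016) / (1 − 0.016) = 0.0562 / 0.984 ≈ 0.0571

PS ≈ 0.057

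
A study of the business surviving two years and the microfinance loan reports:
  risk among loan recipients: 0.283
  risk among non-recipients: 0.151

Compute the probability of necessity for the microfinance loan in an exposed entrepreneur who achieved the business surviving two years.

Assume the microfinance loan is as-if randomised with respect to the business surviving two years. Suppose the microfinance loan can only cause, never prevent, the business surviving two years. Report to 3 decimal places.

PN ≈ 0.466

Let p₁ = 0.283, p₀ = 0.151.
Under exogeneity and monotonicity, PN = (p₁ − p₀) / p₁.
PN = (0.283 − 0.151) / 0.283 = 0.132 / 0.283 ≈ 0.4664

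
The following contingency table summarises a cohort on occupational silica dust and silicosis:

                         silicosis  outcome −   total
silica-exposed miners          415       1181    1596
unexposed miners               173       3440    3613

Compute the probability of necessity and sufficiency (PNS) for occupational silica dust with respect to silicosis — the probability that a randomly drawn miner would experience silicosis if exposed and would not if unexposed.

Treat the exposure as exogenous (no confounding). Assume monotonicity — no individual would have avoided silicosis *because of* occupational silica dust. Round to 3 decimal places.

p₁ = P(outcome | exposed) = 415/1596 = 0.26003
p₀ = P(outcome | unexposed) = 173/3613 = 0.047883
Under exogeneity and monotonicity, PNS = p₁ − p₀.
PNS = 0.26003 − 0.047883 = 0.21214

PNS ≈ 0.212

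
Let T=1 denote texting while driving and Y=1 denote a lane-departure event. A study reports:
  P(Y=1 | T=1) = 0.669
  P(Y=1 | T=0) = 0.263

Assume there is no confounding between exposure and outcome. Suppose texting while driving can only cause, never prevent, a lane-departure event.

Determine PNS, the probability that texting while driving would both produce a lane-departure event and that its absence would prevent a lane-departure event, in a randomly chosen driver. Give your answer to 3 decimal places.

Let p₁ = 0.669, p₀ = 0.263.
Under exogeneity and monotonicity, PNS = p₁ − p₀.
PNS = 0.669 − 0.263 = 0.406

PNS ≈ 0.406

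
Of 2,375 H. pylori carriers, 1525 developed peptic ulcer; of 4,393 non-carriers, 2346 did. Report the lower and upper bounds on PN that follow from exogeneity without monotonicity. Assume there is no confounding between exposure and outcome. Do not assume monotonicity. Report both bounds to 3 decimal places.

0.168 ≤ PN ≤ 0.726

p₁ = P(outcome | exposed) = 1525/2375 = 0.64211
p₀ = P(outcome | unexposed) = 2346/4393 = 0.53403
Under exogeneity alone the bounds on PN are max{0,(p₁−p₀)/p₁} ≤ PN ≤ min{1,(1−p₀)/p₁}.
  lower = (p₁ − p₀)/p₁ = 0.10807 / 0.64211 ≈ 0.1683
  upper = min{1, (1 − p₀)/p₁} = 0.46597 / 0.64211 ≈ 0.7257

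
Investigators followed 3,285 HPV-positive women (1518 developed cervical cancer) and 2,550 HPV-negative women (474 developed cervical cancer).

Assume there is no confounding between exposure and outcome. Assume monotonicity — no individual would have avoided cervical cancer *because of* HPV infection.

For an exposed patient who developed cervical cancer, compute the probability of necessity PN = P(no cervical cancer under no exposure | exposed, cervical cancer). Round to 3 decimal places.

PN ≈ 0.598

p₁ = P(outcome | exposed) = 1518/3285 = 0.4621
p₀ = P(outcome | unexposed) = 474/2550 = 0.18588
Under exogeneity and monotonicity, PN = (p₁ − p₀) / p₁.
PN = (0.4621 − 0.18588) / 0.4621 = 0.27622 / 0.4621 ≈ 0.5977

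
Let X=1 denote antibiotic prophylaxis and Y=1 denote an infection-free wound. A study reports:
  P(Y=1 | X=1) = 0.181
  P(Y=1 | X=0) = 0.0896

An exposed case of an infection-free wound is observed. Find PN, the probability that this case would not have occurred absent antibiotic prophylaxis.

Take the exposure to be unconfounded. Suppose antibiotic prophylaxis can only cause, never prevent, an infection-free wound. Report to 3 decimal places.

Let p₁ = 0.181, p₀ = 0.0896.
Under exogeneity and monotonicity, PN = (p₁ − p₀) / p₁.
PN = (0.181 − 0.0896) / 0.181 = 0.0914 / 0.181 ≈ 0.5050

PN ≈ 0.505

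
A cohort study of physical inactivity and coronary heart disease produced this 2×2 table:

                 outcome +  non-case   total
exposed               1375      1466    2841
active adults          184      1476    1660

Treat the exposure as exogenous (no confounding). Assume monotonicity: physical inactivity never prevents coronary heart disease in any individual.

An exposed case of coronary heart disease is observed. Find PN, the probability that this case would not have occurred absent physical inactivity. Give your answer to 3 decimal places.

PN ≈ 0.771

p₁ = P(outcome | exposed) = 1375/2841 = 0.48398
p₀ = P(outcome | unexposed) = 184/1660 = 0.11084
Under exogeneity and monotonicity, PN = (p₁ − p₀) / p₁.
PN = (0.48398 − 0.11084) / 0.48398 = 0.37314 / 0.48398 ≈ 0.7710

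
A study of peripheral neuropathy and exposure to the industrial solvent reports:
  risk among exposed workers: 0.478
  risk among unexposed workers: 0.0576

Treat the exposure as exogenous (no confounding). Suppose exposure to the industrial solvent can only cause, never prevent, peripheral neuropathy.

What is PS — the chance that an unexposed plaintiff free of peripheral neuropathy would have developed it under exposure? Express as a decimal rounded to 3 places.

PS ≈ 0.446

Let p₁ = 0.478, p₀ = 0.0576.
Under exogeneity and monotonicity, PS = (p₁ − p₀) / (1 − p₀).
PS = (0.478 − 0.0576) / (1 − 0.0576) = 0.4204 / 0.9424 ≈ 0.4461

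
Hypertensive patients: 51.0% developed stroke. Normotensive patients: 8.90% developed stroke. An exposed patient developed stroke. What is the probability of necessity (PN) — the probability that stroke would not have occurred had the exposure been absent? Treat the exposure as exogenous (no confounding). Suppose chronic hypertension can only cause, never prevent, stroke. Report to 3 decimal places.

PN ≈ 0.825

p₁ = 0.51, p₀ = 0.089.
Under exogeneity and monotonicity, PN = (p₁ − p₀) / p₁.
PN = (0.51 − 0.089) / 0.51 = 0.421 / 0.51 ≈ 0.8255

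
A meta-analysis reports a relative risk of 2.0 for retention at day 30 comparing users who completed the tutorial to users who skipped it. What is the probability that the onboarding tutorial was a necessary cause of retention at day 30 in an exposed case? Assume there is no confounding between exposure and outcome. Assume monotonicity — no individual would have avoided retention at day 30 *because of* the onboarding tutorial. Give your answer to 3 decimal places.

Under exogeneity and monotonicity, PN = (RR − 1) / RR = 1 − 1/RR.
PN = (2.0 − 1) / 2.0 = 1 / 2.0 ≈ 0.5000

PN ≈ 0.500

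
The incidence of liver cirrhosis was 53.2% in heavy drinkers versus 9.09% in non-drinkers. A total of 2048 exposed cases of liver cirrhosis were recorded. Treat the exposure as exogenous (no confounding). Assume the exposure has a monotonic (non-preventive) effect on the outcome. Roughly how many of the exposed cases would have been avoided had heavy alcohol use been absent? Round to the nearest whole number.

p₁ = 0.532, p₀ = 0.0909.
PN = (p₁ − p₀)/p₁ = (0.532 − 0.0909) / 0.532 ≈ 0.82914.
Attributable cases ≈ PN × (exposed cases) = 0.82914 × 2048 ≈ 1698.07.

about 1698 cases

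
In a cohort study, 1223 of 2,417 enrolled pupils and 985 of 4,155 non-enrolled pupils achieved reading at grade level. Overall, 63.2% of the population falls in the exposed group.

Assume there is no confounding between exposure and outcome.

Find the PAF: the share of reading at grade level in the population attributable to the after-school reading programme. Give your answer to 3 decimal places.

PAF ≈ 0.418

p₁ = P(outcome | exposed) = 1223/2417 = 0.506
p₀ = P(outcome | unexposed) = 985/4155 = 0.23706
Overall risk P(Y=1) = π·p₁ + (1−π)·p₀ = 0.632×0.506 + 0.368×0.23706 = 0.40703.
Under exogeneity, PAF = [P(Y=1) − p₀] / P(Y=1).
PAF = (0.40703 − 0.23706) / 0.40703 ≈ 0.4176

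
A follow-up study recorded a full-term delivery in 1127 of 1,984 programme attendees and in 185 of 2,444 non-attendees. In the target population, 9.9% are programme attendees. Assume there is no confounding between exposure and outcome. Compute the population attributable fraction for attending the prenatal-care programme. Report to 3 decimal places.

PAF ≈ 0.392

p₁ = P(outcome | exposed) = 1127/1984 = 0.56804
p₀ = P(outcome | unexposed) = 185/2444 = 0.075696
Overall risk P(Y=1) = π·p₁ + (1−π)·p₀ = 0.099×0.56804 + 0.901×0.075696 = 0.12444.
Under exogeneity, PAF = [P(Y=1) − p₀] / P(Y=1).
PAF = (0.12444 − 0.075696) / 0.12444 ≈ 0.3917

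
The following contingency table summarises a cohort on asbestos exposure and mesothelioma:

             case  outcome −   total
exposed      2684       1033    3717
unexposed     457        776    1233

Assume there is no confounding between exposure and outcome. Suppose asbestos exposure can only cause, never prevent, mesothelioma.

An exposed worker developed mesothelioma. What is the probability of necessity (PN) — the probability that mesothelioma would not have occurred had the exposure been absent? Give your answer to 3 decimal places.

p₁ = P(outcome | exposed) = 2684/3717 = 0.72209
p₀ = P(outcome | unexposed) = 457/1233 = 0.37064
Under exogeneity and monotonicity, PN = (p₁ − p₀)/p₁.
PN = (0.72209 − 0.37064) / 0.72209 ≈ 0.4867

PN ≈ 0.487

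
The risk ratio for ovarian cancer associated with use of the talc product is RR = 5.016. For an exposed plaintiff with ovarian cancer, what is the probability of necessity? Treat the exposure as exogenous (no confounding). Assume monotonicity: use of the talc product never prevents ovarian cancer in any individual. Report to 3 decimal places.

PN ≈ 0.801

Under exogeneity and monotonicity, PN = (RR − 1) / RR = 1 − 1/RR.
PN = (5.016 − 1) / 5.016 = 4.016 / 5.016 ≈ 0.8006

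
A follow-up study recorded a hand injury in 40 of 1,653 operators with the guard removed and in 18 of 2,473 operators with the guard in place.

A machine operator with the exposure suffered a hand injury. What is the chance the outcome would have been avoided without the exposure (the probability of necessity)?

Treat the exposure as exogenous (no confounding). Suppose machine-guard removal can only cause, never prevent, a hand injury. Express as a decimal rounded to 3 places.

PN ≈ 0.699

p₁ = P(outcome | exposed) = 40/1653 = 0.024198
p₀ = P(outcome | unexposed) = 18/2473 = 0.0072786
Under exogeneity and monotonicity, PN = (p₁ − p₀) / p₁.
PN = (0.024198 − 0.0072786) / 0.024198 = 0.01692 / 0.024198 ≈ 0.6992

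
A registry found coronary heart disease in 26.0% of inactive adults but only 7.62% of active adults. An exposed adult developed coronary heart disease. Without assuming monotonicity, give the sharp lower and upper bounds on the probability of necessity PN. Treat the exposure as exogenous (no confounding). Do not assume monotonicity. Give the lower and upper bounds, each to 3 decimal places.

p₁ = 0.26, p₀ = 0.0762.
Under exogeneity alone the bounds on PN are max{0,(p₁−p₀)/p₁} ≤ PN ≤ min{1,(1−p₀)/p₁}.
  lower = (p₁ − p₀)/p₁ = 0.1838 / 0.26 ≈ 0.7069
  upper = min{1, (1 − p₀)/p₁} = 0.9238 / 0.26 ≈ 3.5531 → capped at 1

0.707 ≤ PN ≤ 1.000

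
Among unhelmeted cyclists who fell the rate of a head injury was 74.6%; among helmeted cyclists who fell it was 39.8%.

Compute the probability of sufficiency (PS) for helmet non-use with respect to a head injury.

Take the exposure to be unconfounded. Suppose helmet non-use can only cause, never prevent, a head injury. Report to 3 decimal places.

p₁ = 0.746, p₀ = 0.398.
Under exogeneity and monotonicity, PS = (p₁ − p₀) / (1 − p₀).
PS = (0.746 − 0.398) / (1 − 0.398) = 0.348 / 0.602 ≈ 0.5781

PS ≈ 0.578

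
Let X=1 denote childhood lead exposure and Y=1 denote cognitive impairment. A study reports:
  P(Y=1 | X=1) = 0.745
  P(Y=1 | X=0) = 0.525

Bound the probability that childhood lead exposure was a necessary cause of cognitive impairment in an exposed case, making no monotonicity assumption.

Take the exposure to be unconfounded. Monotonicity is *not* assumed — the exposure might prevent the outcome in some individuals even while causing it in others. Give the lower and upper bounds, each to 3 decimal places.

Let p₁ = 0.745, p₀ = 0.525.
Under exogeneity alone the bounds on PN are max{0,(p₁−p₀)/p₁} ≤ PN ≤ min{1,(1−p₀)/p₁}.
  lower = (p₁ − p₀)/p₁ = 0.22 / 0.745 ≈ 0.2953
  upper = min{1, (1 − p₀)/p₁} = 0.475 / 0.745 ≈ 0.6376

0.295 ≤ PN ≤ 0.638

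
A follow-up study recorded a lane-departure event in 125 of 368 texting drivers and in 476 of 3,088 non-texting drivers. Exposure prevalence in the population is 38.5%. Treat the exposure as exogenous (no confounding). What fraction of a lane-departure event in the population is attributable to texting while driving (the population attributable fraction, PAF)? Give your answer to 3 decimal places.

p₁ = P(outcome | exposed) = 125/368 = 0.33967
p₀ = P(outcome | unexposed) = 476/3088 = 0.15415
Overall risk P(Y=1) = π·p₁ + (1−π)·p₀ = 0.385×0.33967 + 0.615×0.15415 = 0.22557.
Under exogeneity, PAF = [P(Y=1) − p₀] / P(Y=1).
PAF = (0.22557 − 0.15415) / 0.22557 ≈ 0.3167

PAF ≈ 0.317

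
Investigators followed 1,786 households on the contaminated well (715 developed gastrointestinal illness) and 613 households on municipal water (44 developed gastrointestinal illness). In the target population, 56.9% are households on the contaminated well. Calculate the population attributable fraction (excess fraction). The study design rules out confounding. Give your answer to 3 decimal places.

PAF ≈ 0.723

p₁ = P(outcome | exposed) = 715/1786 = 0.40034
p₀ = P(outcome | unexposed) = 44/613 = 0.071778
Overall risk P(Y=1) = π·p₁ + (1−π)·p₀ = 0.569×0.40034 + 0.431×0.071778 = 0.25873.
Under exogeneity, PAF = [P(Y=1) − p₀] / P(Y=1).
PAF = (0.25873 − 0.071778) / 0.25873 ≈ 0.7226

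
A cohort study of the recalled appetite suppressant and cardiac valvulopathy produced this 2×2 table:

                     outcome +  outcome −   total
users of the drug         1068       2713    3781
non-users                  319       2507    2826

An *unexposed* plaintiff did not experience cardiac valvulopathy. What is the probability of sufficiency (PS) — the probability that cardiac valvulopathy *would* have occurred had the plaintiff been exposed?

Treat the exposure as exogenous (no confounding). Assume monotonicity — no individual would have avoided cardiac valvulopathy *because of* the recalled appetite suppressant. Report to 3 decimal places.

p₁ = P(outcome | exposed) = 1068/3781 = 0.28246
p₀ = P(outcome | unexposed) = 319/2826 = 0.11288
Under exogeneity and monotonicity, PS = (p₁ − p₀)/(1 − p₀).
PS = (0.28246 − 0.11288) / 0.88712 ≈ 0.1912

PS ≈ 0.191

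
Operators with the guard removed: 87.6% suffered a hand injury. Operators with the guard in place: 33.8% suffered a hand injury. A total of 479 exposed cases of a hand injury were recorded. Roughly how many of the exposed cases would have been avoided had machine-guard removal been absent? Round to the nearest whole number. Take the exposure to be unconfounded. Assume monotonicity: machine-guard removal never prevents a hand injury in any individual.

p₁ = 0.876, p₀ = 0.338.
PN = (p₁ − p₀)/p₁ = (0.876 − 0.338) / 0.876 ≈ 0.61416.
Attributable cases ≈ PN × (exposed cases) = 0.61416 × 479 ≈ 294.18.

about 294 cases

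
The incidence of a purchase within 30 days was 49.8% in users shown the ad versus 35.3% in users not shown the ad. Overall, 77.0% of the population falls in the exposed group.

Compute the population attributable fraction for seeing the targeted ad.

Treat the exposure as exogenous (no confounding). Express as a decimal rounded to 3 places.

PAF ≈ 0.240

p₁ = 0.498, p₀ = 0.353.
Overall risk P(Y=1) = π·p₁ + (1−π)·p₀ = 0.77×0.498 + 0.23×0.353 = 0.46465.
Under exogeneity, PAF = [P(Y=1) − p₀] / P(Y=1).
PAF = (0.46465 − 0.353) / 0.46465 ≈ 0.2403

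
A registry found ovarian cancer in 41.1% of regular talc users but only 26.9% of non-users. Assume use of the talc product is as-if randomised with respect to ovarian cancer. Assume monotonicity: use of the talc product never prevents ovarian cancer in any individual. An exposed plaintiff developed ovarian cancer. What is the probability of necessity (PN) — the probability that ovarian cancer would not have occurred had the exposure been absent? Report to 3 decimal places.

p₁ = 0.411, p₀ = 0.269.
Under exogeneity and monotonicity, PN = (p₁ − p₀) / p₁.
PN = (0.411 − 0.269) / 0.411 = 0.142 / 0.411 ≈ 0.3455

PN ≈ 0.345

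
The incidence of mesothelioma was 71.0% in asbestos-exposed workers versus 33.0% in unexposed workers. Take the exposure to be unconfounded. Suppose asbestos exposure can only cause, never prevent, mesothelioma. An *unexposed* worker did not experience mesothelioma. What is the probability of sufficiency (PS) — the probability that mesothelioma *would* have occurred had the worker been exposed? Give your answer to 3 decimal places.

p₁ = 0.71, p₀ = 0.33.
Under exogeneity and monotonicity, PS = (p₁ − p₀) / (1 − p₀).
PS = (0.71 − 0.33) / (1 − 0.33) = 0.38 / 0.67 ≈ 0.5672

PS ≈ 0.567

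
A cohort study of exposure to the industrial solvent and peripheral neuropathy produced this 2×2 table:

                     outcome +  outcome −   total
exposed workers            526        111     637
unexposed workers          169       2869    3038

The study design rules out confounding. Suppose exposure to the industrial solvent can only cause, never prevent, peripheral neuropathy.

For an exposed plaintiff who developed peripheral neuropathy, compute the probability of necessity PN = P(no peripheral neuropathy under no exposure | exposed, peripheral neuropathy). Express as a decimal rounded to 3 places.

PN ≈ 0.933

p₁ = P(outcome | exposed) = 526/637 = 0.82575
p₀ = P(outcome | unexposed) = 169/3038 = 0.055629
Under exogeneity and monotonicity, PN = (p₁ − p₀)/p₁.
PN = (0.82575 − 0.055629) / 0.82575 ≈ 0.9326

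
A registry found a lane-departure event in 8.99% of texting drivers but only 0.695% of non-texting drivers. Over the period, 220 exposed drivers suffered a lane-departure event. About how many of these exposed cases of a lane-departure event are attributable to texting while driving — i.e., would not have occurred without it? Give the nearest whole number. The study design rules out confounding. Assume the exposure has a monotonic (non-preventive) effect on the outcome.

p₁ = 0.0899, p₀ = 0.00695.
PN = (p₁ − p₀)/p₁ = (0.0899 − 0.00695) / 0.0899 ≈ 0.92269.
Attributable cases ≈ PN × (exposed cases) = 0.92269 × 220 ≈ 202.99.

about 203 cases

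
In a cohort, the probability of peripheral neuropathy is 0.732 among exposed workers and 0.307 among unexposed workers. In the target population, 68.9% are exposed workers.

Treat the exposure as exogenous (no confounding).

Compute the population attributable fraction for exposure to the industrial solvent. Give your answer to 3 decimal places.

Let p₁ = 0.732, p₀ = 0.307.
Overall risk P(Y=1) = π·p₁ + (1−π)·p₀ = 0.689×0.732 + 0.311×0.307 = 0.59983.
Under exogeneity, PAF = [P(Y=1) − p₀] / P(Y=1).
PAF = (0.59983 − 0.307) / 0.59983 ≈ 0.4882

PAF ≈ 0.488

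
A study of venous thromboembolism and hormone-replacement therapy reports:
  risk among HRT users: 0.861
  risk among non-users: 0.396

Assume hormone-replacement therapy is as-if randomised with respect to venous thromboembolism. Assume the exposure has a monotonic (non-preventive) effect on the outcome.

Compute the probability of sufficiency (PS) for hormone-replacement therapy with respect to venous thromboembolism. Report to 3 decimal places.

PS ≈ 0.770

Let p₁ = 0.861, p₀ = 0.396.
Under exogeneity and monotonicity, PS = (p₁ − p₀) / (1 − p₀).
PS = (0.861 − 0.396) / (1 − 0.396) = 0.465 / 0.604 ≈ 0.7699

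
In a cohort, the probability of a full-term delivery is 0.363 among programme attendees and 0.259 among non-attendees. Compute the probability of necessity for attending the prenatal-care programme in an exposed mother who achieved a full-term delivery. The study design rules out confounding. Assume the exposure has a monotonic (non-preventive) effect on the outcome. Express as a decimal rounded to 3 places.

Let p₁ = 0.363, p₀ = 0.259.
Under exogeneity and monotonicity, PN = (p₁ − p₀) / p₁.
PN = (0.363 − 0.259) / 0.363 = 0.104 / 0.363 ≈ 0.2865

PN ≈ 0.287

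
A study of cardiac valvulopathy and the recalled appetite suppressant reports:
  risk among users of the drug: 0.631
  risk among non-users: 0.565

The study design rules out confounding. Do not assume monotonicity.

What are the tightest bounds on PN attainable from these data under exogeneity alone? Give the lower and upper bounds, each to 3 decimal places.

0.105 ≤ PN ≤ 0.689

Let p₁ = 0.631, p₀ = 0.565.
Under exogeneity alone the bounds on PN are max{0,(p₁−p₀)/p₁} ≤ PN ≤ min{1,(1−p₀)/p₁}.
  lower = (p₁ − p₀)/p₁ = 0.066 / 0.631 ≈ 0.1046
  upper = min{1, (1 − p₀)/p₁} = 0.435 / 0.631 ≈ 0.6894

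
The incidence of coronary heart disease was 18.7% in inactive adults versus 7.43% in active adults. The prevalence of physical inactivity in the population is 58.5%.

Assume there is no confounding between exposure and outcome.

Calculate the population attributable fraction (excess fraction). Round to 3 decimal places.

PAF ≈ 0.470

p₁ = 0.187, p₀ = 0.0743.
Overall risk P(Y=1) = π·p₁ + (1−π)·p₀ = 0.585×0.187 + 0.415×0.0743 = 0.14023.
Under exogeneity, PAF = [P(Y=1) − p₀] / P(Y=1).
PAF = (0.14023 − 0.0743) / 0.14023 ≈ 0.4702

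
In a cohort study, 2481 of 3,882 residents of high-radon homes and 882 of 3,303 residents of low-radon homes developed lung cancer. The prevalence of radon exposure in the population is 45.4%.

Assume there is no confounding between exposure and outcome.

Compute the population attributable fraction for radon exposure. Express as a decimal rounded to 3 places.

PAF ≈ 0.387

p₁ = P(outcome | exposed) = 2481/3882 = 0.6391
p₀ = P(outcome | unexposed) = 882/3303 = 0.26703
Overall risk P(Y=1) = π·p₁ + (1−π)·p₀ = 0.454×0.6391 + 0.546×0.26703 = 0.43595.
Under exogeneity, PAF = [P(Y=1) − p₀] / P(Y=1).
PAF = (0.43595 − 0.26703) / 0.43595 ≈ 0.3875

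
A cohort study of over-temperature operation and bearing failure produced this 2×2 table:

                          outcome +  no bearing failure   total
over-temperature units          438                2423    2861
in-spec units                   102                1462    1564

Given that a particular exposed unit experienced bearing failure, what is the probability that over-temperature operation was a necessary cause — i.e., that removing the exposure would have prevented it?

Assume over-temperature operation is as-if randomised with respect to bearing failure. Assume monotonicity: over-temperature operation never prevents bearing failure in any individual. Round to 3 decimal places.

PN ≈ 0.574

p₁ = P(outcome | exposed) = 438/2861 = 0.15309
p₀ = P(outcome | unexposed) = 102/1564 = 0.065217
Under exogeneity and monotonicity, PN = (p₁ − p₀) / p₁.
PN = (0.15309 − 0.065217) / 0.15309 = 0.087876 / 0.15309 ≈ 0.5740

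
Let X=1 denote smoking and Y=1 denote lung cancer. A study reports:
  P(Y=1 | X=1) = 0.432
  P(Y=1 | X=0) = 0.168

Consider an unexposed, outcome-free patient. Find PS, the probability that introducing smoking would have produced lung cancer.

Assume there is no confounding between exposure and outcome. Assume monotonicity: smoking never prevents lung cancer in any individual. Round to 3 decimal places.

Let p₁ = 0.432, p₀ = 0.168.
Under exogeneity and monotonicity, PS = (p₁ − p₀) / (1 − p₀).
PS = (0.432 − 0.168) / (1 − 0.168) = 0.264 / 0.832 ≈ 0.3173

PS ≈ 0.317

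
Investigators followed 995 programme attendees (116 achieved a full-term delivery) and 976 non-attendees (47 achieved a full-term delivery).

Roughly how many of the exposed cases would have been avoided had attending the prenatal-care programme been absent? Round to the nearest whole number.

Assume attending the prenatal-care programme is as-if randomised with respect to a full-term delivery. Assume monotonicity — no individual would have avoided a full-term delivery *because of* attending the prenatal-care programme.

about 68 cases

p₁ = P(outcome | exposed) = 116/995 = 0.11658
p₀ = P(outcome | unexposed) = 47/976 = 0.048156
PN = (p₁ − p₀)/p₁ = (0.11658 − 0.048156) / 0.11658 ≈ 0.58694.
Attributable cases ≈ PN × (exposed cases) = 0.58694 × 116 ≈ 68.09.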